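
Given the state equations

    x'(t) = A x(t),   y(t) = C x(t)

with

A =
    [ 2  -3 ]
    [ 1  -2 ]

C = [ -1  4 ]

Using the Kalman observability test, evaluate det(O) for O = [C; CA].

CA = [[2, -5]]
Observability matrix O = [C; CA] = [[-1, 4], [2, -5]]
det(O) = (-1)·(-5) - 4·2 = 5 - 8 = -3
Since det(O) ≠ 0, rank(O) = 2 and the system is completely observable.

-3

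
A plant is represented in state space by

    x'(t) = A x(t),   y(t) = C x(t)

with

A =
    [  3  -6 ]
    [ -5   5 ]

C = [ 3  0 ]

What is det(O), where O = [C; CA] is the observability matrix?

-54

CA = [[9, -18]]
Observability matrix O = [C; CA] = [[3, 0], [9, -18]]
det(O) = 3·(-18) - 0·9 = -54 - 0 = -54
Since det(O) ≠ 0, rank(O) = 2 and the system is completely observable.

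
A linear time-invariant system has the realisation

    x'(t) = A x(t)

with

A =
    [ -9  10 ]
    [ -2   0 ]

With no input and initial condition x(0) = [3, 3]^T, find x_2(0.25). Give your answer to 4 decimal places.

det(sI - A) = s^2 - (tr A)s + det A, with tr A = (-9) + 0 = -9 and det A = (-9)·0 - 10·(-2) = 0 - (-20) = 20.
So p(s) = det(sI - A) = s^2 + 9s + 20.
Factor s^2 + 9s + 20: two numbers with sum -9 and product 20 are -4 and -5, so s^2 + 9s + 20 = (s + 4)(s + 5).
Hence p(s) = (s + 4) (s + 5), with roots -5, -4.
The eigenvalues -5, -4 are distinct and real, so A is diagonalisable and x(t) = e^{At} x(0) = V diag(e^{λ_i t}) V^{-1} x(0), where the columns of V are the eigenvectors.
λ = -5: A - (-5)I = [[-4, 10], [-2, 5]]. Row 1 gives (-4)·v1 + 10·v2 = 0, so take v_1 = [-5, -2]^T.
λ = -4: A - (-4)I = [[-5, 10], [-2, 4]]. Row 1 gives (-5)·v1 + 10·v2 = 0, so take v_2 = [2, 1]^T.
V = [v_1 v_2] = [[-5, 2], [-2, 1]] has det V = -1, so V^{-1} = adj(V)/det V = [[-1, 2], [-2, 5]].
Modal coordinates z(0) = V^{-1} x(0): (-1)·3 + 2·3 = 3; (-2)·3 + 5·3 = 9; so z(0) = [3, 9]^T.
x_2(t) = Σ_i (v_i)_2 · z_i(0) · e^{λ_i t} (row 2 of V times the modal terms).
x_2(0.25) = (-2)·3·e^{-5·0.25} + 1·9·e^{-4·0.25} = (-6)·0.286505 + 9·0.367879 = 1.5919.

1.5919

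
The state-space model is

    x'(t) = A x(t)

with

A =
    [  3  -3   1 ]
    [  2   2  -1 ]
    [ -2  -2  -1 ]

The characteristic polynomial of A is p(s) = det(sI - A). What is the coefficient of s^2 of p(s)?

-4

Expand det(sI - A) for the 3×3 matrix.
p(s) = s^3 - 4s^2 + 7s + 24.
(Check: constant term = det(-A) = (-1)^3 det A = 24; coefficient of s^2 = -tr A = -4.)
The coefficient of s^2 is -4.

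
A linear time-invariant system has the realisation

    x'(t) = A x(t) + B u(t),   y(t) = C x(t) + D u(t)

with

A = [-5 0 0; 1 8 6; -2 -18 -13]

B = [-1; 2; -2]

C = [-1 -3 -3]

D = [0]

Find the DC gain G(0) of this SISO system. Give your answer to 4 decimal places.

G(0) = C(-A)^{-1}B + D = -C A^{-1} B + D.
det A = -20, so A^{-1} = (1/-20)·adj(A) = [[-1/5, 0, 0], [-1/20, -13/4, -3/2], [1/10, 9/2, 2]]
A^{-1} B = [1/5, -69/20, 49/10]^T
C A^{-1} B = -91/20
G(0) = D - C A^{-1} B = 0 - (-91/20) = 91/20 ≈ 4.5500

4.5500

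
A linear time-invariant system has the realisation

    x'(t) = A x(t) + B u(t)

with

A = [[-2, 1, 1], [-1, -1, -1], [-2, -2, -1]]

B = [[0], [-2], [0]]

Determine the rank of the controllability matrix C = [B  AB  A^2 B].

AB = [[-2], [2], [4]]
A^2B = [[10], [-4], [-4]]
Controllability matrix C = [B  AB  A^2B] = [[0, -2, 10], [-2, 2, -4], [0, 4, -4]]
det(C) = 0·(2·(-4) - (-4)·4) - (-2)·((-2)·(-4) - (-4)·0) + 10·((-2)·4 - 2·0) = 0·8 - (-2)·8 + 10·(-8) = -64 ≠ 0, so rank(C) = 3.
rank(C) = 3 = n, so the pair (A, B) is completely controllable.

3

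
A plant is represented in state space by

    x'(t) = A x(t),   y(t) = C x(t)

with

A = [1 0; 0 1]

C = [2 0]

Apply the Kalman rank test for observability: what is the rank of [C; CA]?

CA = [[2, 0]]
Observability matrix O = [C; CA] = [[2, 0], [2, 0]]
Every row of O is a scalar multiple of row 1 = [2, 0] (multipliers 1, 1), so the rows span a one-dimensional space.
O ≠ 0, hence rank(O) = 1.
rank(O) = 1 < n = 2, so the pair (A, C) is not completely observable.

1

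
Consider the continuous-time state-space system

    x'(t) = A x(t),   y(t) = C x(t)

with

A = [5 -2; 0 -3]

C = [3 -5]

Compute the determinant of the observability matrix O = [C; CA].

CA = [[15, 9]]
Observability matrix O = [C; CA] = [[3, -5], [15, 9]]
det(O) = 3·9 - (-5)·15 = 27 - (-75) = 102
Since det(O) ≠ 0, rank(O) = 2 and the system is completely observable.

102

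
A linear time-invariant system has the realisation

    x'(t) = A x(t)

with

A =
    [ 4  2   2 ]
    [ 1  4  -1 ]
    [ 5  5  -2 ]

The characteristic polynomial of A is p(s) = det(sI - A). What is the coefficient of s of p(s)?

-7

Expand det(sI - A) for the 3×3 matrix.
p(s) = s^3 - 6s^2 - 7s + 48.
(Check: constant term = det(-A) = (-1)^3 det A = 48; coefficient of s^2 = -tr A = -6.)
The coefficient of s is -7.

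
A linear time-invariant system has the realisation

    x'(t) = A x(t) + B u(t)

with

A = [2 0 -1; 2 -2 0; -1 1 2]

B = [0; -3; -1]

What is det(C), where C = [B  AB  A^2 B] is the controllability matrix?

142

AB = [[1], [6], [-5]]
A^2B = [[7], [-10], [-5]]
Controllability matrix C = [B  AB  A^2B] = [[0, 1, 7], [-3, 6, -10], [-1, -5, -5]]
Expanding along the first row, det(C) = 0·(6·(-5) - (-10)·(-5)) - 1·((-3)·(-5) - (-10)·(-1)) + 7·((-3)·(-5) - 6·(-1)) = 0·(-80) - 1·5 + 7·21 = 142
Since det(C) ≠ 0, rank(C) = 3 and the system is completely controllable.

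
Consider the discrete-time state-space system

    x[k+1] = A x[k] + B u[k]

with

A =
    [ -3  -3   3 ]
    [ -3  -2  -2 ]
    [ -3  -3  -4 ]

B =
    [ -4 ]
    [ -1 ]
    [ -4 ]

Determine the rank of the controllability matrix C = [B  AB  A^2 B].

AB = [[3], [22], [31]]
A^2B = [[18], [-115], [-199]]
Controllability matrix C = [B  AB  A^2B] = [[-4, 3, 18], [-1, 22, -115], [-4, 31, -199]]
det(C) = (-4)·(22·(-199) - (-115)·31) - 3·((-1)·(-199) - (-115)·(-4)) + 18·((-1)·31 - 22·(-4)) = (-4)·(-813) - 3·(-261) + 18·57 = 5061 ≠ 0, so rank(C) = 3.
rank(C) = 3 = n, so the pair (A, B) is completely controllable.

3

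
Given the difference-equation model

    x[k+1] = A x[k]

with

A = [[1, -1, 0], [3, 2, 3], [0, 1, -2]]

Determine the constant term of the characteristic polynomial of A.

13

Expand det(zI - A) for the 3×3 matrix.
p(z) = z^3 - z^2 - 4z + 13.
(Check: constant term = det(-A) = (-1)^3 det A = 13; coefficient of z^2 = -tr A = -1.)
The constant term is 13.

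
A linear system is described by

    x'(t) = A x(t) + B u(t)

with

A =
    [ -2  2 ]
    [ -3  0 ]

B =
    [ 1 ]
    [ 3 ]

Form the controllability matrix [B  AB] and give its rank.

AB = [[4], [-3]]
Controllability matrix C = [B  AB] = [[1, 4], [3, -3]]
det(C) = 1·(-3) - 4·3 = -3 - 12 = -15 ≠ 0, so rank(C) = 2.
rank(C) = 2 = n, so the pair (A, B) is completely controllable.

2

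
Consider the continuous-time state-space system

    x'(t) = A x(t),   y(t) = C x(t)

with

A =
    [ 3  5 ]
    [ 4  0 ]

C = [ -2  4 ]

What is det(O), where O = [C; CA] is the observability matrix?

-20

CA = [[10, -10]]
Observability matrix O = [C; CA] = [[-2, 4], [10, -10]]
det(O) = (-2)·(-10) - 4·10 = 20 - 40 = -20
Since det(O) ≠ 0, rank(O) = 2 and the system is completely observable.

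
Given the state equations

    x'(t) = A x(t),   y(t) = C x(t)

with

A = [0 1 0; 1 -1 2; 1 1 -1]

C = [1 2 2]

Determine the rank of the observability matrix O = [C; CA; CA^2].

3

CA = [[4, 1, 2]]
CA^2 = [[3, 5, 0]]
Observability matrix O = [C; CA; CA^2] = [[1, 2, 2], [4, 1, 2], [3, 5, 0]]
det(O) = 1·(1·0 - 2·5) - 2·(4·0 - 2·3) + 2·(4·5 - 1·3) = 1·(-10) - 2·(-6) + 2·17 = 36 ≠ 0, so rank(O) = 3.
rank(O) = 3 = n, so the pair (A, C) is completely observable.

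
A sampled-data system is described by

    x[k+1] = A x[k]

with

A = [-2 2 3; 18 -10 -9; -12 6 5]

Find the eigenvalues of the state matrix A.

-4, -2, -1

det(zI - A) = z^3 - (tr A)z^2 + (M11 + M22 + M33)z - det A, where Mii is the 2×2 principal minor of A obtained by deleting row i and column i.
tr A = (-2) + (-10) + 5 = -7; M11 = (-10)·5 - (-9)·6 = -50 - (-54) = 4; M22 = (-2)·5 - 3·(-12) = -10 - (-36) = 26; M33 = (-2)·(-10) - 2·18 = 20 - 36 = -16; sum of minors = 14.
det A = (-2)·((-10)·5 - (-9)·6) - 2·(18·5 - (-9)·(-12)) + 3·(18·6 - (-10)·(-12)) = (-2)·4 - 2·(-18) + 3·(-12) = -8.
So p(z) = det(zI - A) = z^3 + 7z^2 + 14z + 8.
Rational-root test: any integer root divides 8. Testing small divisors, z = -1 works: p(-1) = -1 + 7 + (-14) + 8 = 0, so (z + 1) is a factor.
Dividing, p(z) = (z + 1)(z^2 + 6z + 8).
Factor z^2 + 6z + 8: two numbers with sum -6 and product 8 are -2 and -4, so z^2 + 6z + 8 = (z + 2)(z + 4).
Hence p(z) = (z + 1) (z + 2) (z + 4), with roots -4, -2, -1.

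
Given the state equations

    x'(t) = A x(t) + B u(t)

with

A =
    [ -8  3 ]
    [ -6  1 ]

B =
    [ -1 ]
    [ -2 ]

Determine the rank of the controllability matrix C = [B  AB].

1

AB = [[2], [4]]
Controllability matrix C = [B  AB] = [[-1, 2], [-2, 4]]
Every column of C is a scalar multiple of column 1 = [-1, -2] (multipliers 1, -2), so the columns span a one-dimensional space.
C ≠ 0, hence rank(C) = 1.
rank(C) = 1 < n = 2, so the pair (A, B) is not completely controllable.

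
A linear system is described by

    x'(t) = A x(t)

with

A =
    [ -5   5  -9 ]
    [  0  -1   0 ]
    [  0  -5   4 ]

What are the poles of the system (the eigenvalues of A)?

det(sI - A) = s^3 - (tr A)s^2 + (M11 + M22 + M33)s - det A, where Mii is the 2×2 principal minor of A obtained by deleting row i and column i.
tr A = (-5) + (-1) + 4 = -2; M11 = (-1)·4 - 0·(-5) = -4 - 0 = -4; M22 = (-5)·4 - (-9)·0 = -20 - 0 = -20; M33 = (-5)·(-1) - 5·0 = 5 - 0 = 5; sum of minors = -19.
det A = (-5)·((-1)·4 - 0·(-5)) - 5·(0·4 - 0·0) + (-9)·(0·(-5) - (-1)·0) = (-5)·(-4) - 5·0 + (-9)·0 = 20.
So p(s) = det(sI - A) = s^3 + 2s^2 - 19s - 20.
Rational-root test: any integer root divides -20. Testing small divisors, s = -1 works: p(-1) = -1 + 2 + 19 + (-20) = 0, so (s + 1) is a factor.
Dividing, p(s) = (s + 1)(s^2 + s - 20).
Factor s^2 + s - 20: two numbers with sum -1 and product -20 are 4 and -5, so s^2 + s - 20 = (s - 4)(s + 5).
Hence p(s) = (s - 4) (s + 1) (s + 5), with roots -5, -1, 4.
At least one eigenvalue has non-negative real part, so the system is not asymptotically stable.

-5, -1, 4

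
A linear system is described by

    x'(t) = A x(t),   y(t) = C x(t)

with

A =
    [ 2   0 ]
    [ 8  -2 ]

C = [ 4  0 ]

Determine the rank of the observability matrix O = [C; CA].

1

CA = [[8, 0]]
Observability matrix O = [C; CA] = [[4, 0], [8, 0]]
Every row of O is a scalar multiple of row 1 = [4, 0] (multipliers 1, 2), so the rows span a one-dimensional space.
O ≠ 0, hence rank(O) = 1.
rank(O) = 1 < n = 2, so the pair (A, C) is not completely observable.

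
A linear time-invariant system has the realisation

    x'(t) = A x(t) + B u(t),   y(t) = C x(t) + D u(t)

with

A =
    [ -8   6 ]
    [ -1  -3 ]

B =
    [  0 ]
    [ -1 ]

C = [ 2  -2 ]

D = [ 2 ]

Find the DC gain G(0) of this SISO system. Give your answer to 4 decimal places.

2.1333

G(0) = C(-A)^{-1}B + D = -C A^{-1} B + D.
det A = 30, so A^{-1} = (1/30)·adj(A) = [[-1/10, -1/5], [1/30, -4/15]]
A^{-1} B = [1/5, 4/15]^T
C A^{-1} B = -2/15
G(0) = D - C A^{-1} B = 2 - (-2/15) = 32/15 ≈ 2.1333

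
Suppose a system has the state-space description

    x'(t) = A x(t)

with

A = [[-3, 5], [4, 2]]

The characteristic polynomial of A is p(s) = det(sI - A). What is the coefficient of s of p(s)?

1

For a 2×2 matrix, det(sI - A) = s^2 - (tr A)s + det A.
tr A = -1, det A = -26.
So p(s) = s^2 + s - 26.
The coefficient of s is 1.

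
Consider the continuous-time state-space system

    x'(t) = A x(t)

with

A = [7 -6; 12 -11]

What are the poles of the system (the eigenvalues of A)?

-5, 1

det(sI - A) = s^2 - (tr A)s + det A, with tr A = 7 + (-11) = -4 and det A = 7·(-11) - (-6)·12 = -77 - (-72) = -5.
So p(s) = det(sI - A) = s^2 + 4s - 5.
Factor s^2 + 4s - 5: two numbers with sum -4 and product -5 are 1 and -5, so s^2 + 4s - 5 = (s - 1)(s + 5).
Hence p(s) = (s - 1) (s + 5), with roots -5, 1.
At least one eigenvalue has non-negative real part, so the system is not asymptotically stable.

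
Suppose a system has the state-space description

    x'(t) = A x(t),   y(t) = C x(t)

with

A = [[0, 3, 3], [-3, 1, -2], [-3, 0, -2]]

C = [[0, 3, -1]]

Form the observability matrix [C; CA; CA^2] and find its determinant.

CA = [[-6, 3, -4]]
CA^2 = [[3, -15, -16]]
Observability matrix O = [C; CA; CA^2] = [[0, 3, -1], [-6, 3, -4], [3, -15, -16]]
Expanding along the first row, det(O) = 0·(3·(-16) - (-4)·(-15)) - 3·((-6)·(-16) - (-4)·3) + (-1)·((-6)·(-15) - 3·3) = 0·(-108) - 3·108 + (-1)·81 = -405
Since det(O) ≠ 0, rank(O) = 3 and the system is completely observable.

-405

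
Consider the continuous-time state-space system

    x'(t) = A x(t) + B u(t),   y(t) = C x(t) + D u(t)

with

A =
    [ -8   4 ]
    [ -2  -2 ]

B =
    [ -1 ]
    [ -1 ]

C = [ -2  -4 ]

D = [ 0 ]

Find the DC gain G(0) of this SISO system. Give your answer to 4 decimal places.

G(0) = C(-A)^{-1}B + D = -C A^{-1} B + D.
det A = 24, so A^{-1} = (1/24)·adj(A) = [[-1/12, -1/6], [1/12, -1/3]]
A^{-1} B = [1/4, 1/4]^T
C A^{-1} B = -3/2
G(0) = D - C A^{-1} B = 0 - (-3/2) = 3/2 ≈ 1.5000

1.5000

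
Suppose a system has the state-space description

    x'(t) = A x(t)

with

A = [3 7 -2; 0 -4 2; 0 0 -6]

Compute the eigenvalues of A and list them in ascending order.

-6, -4, 3

det(sI - A) = s^3 - (tr A)s^2 + (M11 + M22 + M33)s - det A, where Mii is the 2×2 principal minor of A obtained by deleting row i and column i.
tr A = 3 + (-4) + (-6) = -7; M11 = (-4)·(-6) - 2·0 = 24 - 0 = 24; M22 = 3·(-6) - (-2)·0 = -18 - 0 = -18; M33 = 3·(-4) - 7·0 = -12 - 0 = -12; sum of minors = -6.
det A = 3·((-4)·(-6) - 2·0) - 7·(0·(-6) - 2·0) + (-2)·(0·0 - (-4)·0) = 3·24 - 7·0 + (-2)·0 = 72.
So p(s) = det(sI - A) = s^3 + 7s^2 - 6s - 72.
Rational-root test: any integer root divides -72. Testing small divisors, s = 3 works: p(3) = 27 + 63 + (-18) + (-72) = 0, so (s - 3) is a factor.
Dividing, p(s) = (s - 3)(s^2 + 10s + 24).
Factor s^2 + 10s + 24: two numbers with sum -10 and product 24 are -4 and -6, so s^2 + 10s + 24 = (s + 4)(s + 6).
Hence p(s) = (s - 3) (s + 4) (s + 6), with roots -6, -4, 3.
At least one eigenvalue has non-negative real part, so the system is not asymptotically stable.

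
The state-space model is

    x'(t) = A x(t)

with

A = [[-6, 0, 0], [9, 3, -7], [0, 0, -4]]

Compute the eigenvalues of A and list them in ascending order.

det(sI - A) = s^3 - (tr A)s^2 + (M11 + M22 + M33)s - det A, where Mii is the 2×2 principal minor of A obtained by deleting row i and column i.
tr A = (-6) + 3 + (-4) = -7; M11 = 3·(-4) - (-7)·0 = -12 - 0 = -12; M22 = (-6)·(-4) - 0·0 = 24 - 0 = 24; M33 = (-6)·3 - 0·9 = -18 - 0 = -18; sum of minors = -6.
det A = (-6)·(3·(-4) - (-7)·0) - 0·(9·(-4) - (-7)·0) + 0·(9·0 - 3·0) = (-6)·(-12) - 0·(-36) + 0·0 = 72.
So p(s) = det(sI - A) = s^3 + 7s^2 - 6s - 72.
Rational-root test: any integer root divides -72. Testing small divisors, s = 3 works: p(3) = 27 + 63 + (-18) + (-72) = 0, so (s - 3) is a factor.
Dividing, p(s) = (s - 3)(s^2 + 10s + 24).
Factor s^2 + 10s + 24: two numbers with sum -10 and product 24 are -4 and -6, so s^2 + 10s + 24 = (s + 4)(s + 6).
Hence p(s) = (s - 3) (s + 4) (s + 6), with roots -6, -4, 3.
At least one eigenvalue has non-negative real part, so the system is not asymptotically stable.

-6, -4, 3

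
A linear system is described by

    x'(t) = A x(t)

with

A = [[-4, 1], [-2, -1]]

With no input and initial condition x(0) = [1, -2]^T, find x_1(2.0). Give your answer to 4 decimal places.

-0.0450

det(sI - A) = s^2 - (tr A)s + det A, with tr A = (-4) + (-1) = -5 and det A = (-4)·(-1) - 1·(-2) = 4 - (-2) = 6.
So p(s) = det(sI - A) = s^2 + 5s + 6.
Factor s^2 + 5s + 6: two numbers with sum -5 and product 6 are -2 and -3, so s^2 + 5s + 6 = (s + 2)(s + 3).
Hence p(s) = (s + 2) (s + 3), with roots -3, -2.
The eigenvalues -3, -2 are distinct and real, so A is diagonalisable and x(t) = e^{At} x(0) = V diag(e^{λ_i t}) V^{-1} x(0), where the columns of V are the eigenvectors.
λ = -3: A - (-3)I = [[-1, 1], [-2, 2]]. Row 1 gives (-1)·v1 + 1·v2 = 0, so take v_1 = [-1, -1]^T.
λ = -2: A - (-2)I = [[-2, 1], [-2, 1]]. Row 1 gives (-2)·v1 + 1·v2 = 0, so take v_2 = [1, 2]^T.
V = [v_1 v_2] = [[-1, 1], [-1, 2]] has det V = -1, so V^{-1} = adj(V)/det V = [[-2, 1], [-1, 1]].
Modal coordinates z(0) = V^{-1} x(0): (-2)·1 + 1·(-2) = -4; (-1)·1 + 1·(-2) = -3; so z(0) = [-4, -3]^T.
x_1(t) = Σ_i (v_i)_1 · z_i(0) · e^{λ_i t} (row 1 of V times the modal terms).
x_1(2.0) = (-1)·(-4)·e^{-3·2.0} + 1·(-3)·e^{-2·2.0} = 4·0.002479 + (-3)·0.018316 = -0.0450.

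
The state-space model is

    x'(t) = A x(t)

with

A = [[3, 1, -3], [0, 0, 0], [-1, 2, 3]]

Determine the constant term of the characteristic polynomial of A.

0

Expand det(sI - A) for the 3×3 matrix.
p(s) = s^3 - 6s^2 + 6s.
(Check: constant term = det(-A) = (-1)^3 det A = 0; coefficient of s^2 = -tr A = -6.)
The constant term is 0.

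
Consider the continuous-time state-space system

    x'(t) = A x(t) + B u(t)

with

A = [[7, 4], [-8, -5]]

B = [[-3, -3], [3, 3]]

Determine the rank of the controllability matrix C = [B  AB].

1

AB = [[-9, -9], [9, 9]]
Controllability matrix C = [B  AB] = [[-3, -3, -9, -9], [3, 3, 9, 9]]
Every column of C is a scalar multiple of column 1 = [-3, 3] (multipliers 1, 1, 3, 3), so the columns span a one-dimensional space.
C ≠ 0, hence rank(C) = 1.
rank(C) = 1 < n = 2, so the pair (A, B) is not completely controllable.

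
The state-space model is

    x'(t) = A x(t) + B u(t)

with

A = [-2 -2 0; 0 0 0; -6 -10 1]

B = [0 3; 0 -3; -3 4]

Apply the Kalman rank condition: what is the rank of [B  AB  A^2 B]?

AB = [[0, 0], [0, 0], [-3, 16]]
A^2B = [[0, 0], [0, 0], [-3, 16]]
Controllability matrix C = [B  AB  A^2B] = [[0, 3, 0, 0, 0, 0], [0, -3, 0, 0, 0, 0], [-3, 4, -3, 16, -3, 16]]
The rows r1, r2, r3 of C are linearly dependent: r1 + r2 = 0 (check each entry), so rank(C) ≤ 2.
The 2×2 minor from rows 1, 3, columns 1, 2 is 0·4 - 3·(-3) = 0 - (-9) = 9 ≠ 0, so rank(C) = 2.
rank(C) = 2 < n = 3, so the pair (A, B) is not completely controllable.

2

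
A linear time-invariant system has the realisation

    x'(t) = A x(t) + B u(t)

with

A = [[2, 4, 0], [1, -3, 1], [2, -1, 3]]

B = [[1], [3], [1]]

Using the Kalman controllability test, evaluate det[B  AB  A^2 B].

AB = [[14], [-7], [2]]
A^2B = [[0], [37], [41]]
Controllability matrix C = [B  AB  A^2B] = [[1, 14, 0], [3, -7, 37], [1, 2, 41]]
Expanding along the first row, det(C) = 1·((-7)·41 - 37·2) - 14·(3·41 - 37·1) + 0·(3·2 - (-7)·1) = 1·(-361) - 14·86 + 0·13 = -1565
Since det(C) ≠ 0, rank(C) = 3 and the system is completely controllable.

-1565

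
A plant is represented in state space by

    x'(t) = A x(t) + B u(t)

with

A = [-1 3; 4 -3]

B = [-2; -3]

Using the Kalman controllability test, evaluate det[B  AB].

-23

AB = [[-7], [1]]
Controllability matrix C = [B  AB] = [[-2, -7], [-3, 1]]
det(C) = (-2)·1 - (-7)·(-3) = -2 - 21 = -23
Since det(C) ≠ 0, rank(C) = 2 and the system is completely controllable.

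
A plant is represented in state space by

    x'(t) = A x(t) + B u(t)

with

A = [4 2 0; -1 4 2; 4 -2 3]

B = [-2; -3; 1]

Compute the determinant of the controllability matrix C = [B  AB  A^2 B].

794

AB = [[-14], [-8], [1]]
A^2B = [[-72], [-16], [-37]]
Controllability matrix C = [B  AB  A^2B] = [[-2, -14, -72], [-3, -8, -16], [1, 1, -37]]
Expanding along the first row, det(C) = (-2)·((-8)·(-37) - (-16)·1) - (-14)·((-3)·(-37) - (-16)·1) + (-72)·((-3)·1 - (-8)·1) = (-2)·312 - (-14)·127 + (-72)·5 = 794
Since det(C) ≠ 0, rank(C) = 3 and the system is completely controllable.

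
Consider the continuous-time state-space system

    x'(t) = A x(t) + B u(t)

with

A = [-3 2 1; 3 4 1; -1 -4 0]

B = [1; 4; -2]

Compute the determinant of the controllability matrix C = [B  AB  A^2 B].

AB = [[3], [17], [-17]]
A^2B = [[8], [60], [-71]]
Controllability matrix C = [B  AB  A^2B] = [[1, 3, 8], [4, 17, 60], [-2, -17, -71]]
Expanding along the first row, det(C) = 1·(17·(-71) - 60·(-17)) - 3·(4·(-71) - 60·(-2)) + 8·(4·(-17) - 17·(-2)) = 1·(-187) - 3·(-164) + 8·(-34) = 33
Since det(C) ≠ 0, rank(C) = 3 and the system is completely controllable.

33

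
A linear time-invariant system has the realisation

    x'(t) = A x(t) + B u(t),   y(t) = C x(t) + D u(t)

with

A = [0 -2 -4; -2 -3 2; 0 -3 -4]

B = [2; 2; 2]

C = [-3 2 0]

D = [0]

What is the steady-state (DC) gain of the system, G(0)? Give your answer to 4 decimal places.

-4.5000

G(0) = C(-A)^{-1}B + D = -C A^{-1} B + D.
det A = -8, so A^{-1} = (1/-8)·adj(A) = [[-9/4, -1/2, 2], [1, 0, -1], [-3/4, 0, 1/2]]
A^{-1} B = [-3/2, 0, -1/2]^T
C A^{-1} B = 9/2
G(0) = D - C A^{-1} B = 0 - (9/2) = -9/2 ≈ -4.5000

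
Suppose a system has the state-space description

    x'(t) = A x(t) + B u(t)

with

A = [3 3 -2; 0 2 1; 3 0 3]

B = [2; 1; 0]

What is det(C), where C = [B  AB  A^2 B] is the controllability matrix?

-219

AB = [[9], [2], [6]]
A^2B = [[21], [10], [45]]
Controllability matrix C = [B  AB  A^2B] = [[2, 9, 21], [1, 2, 10], [0, 6, 45]]
Expanding along the first row, det(C) = 2·(2·45 - 10·6) - 9·(1·45 - 10·0) + 21·(1·6 - 2·0) = 2·30 - 9·45 + 21·6 = -219
Since det(C) ≠ 0, rank(C) = 3 and the system is completely controllable.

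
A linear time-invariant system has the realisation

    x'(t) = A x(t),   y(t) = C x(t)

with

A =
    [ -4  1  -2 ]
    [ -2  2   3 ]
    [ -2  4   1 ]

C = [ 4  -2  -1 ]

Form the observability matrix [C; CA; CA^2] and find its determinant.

CA = [[-10, -4, -15]]
CA^2 = [[78, -78, -7]]
Observability matrix O = [C; CA; CA^2] = [[4, -2, -1], [-10, -4, -15], [78, -78, -7]]
Expanding along the first row, det(O) = 4·((-4)·(-7) - (-15)·(-78)) - (-2)·((-10)·(-7) - (-15)·78) + (-1)·((-10)·(-78) - (-4)·78) = 4·(-1142) - (-2)·1240 + (-1)·1092 = -3180
Since det(O) ≠ 0, rank(O) = 3 and the system is completely observable.

-3180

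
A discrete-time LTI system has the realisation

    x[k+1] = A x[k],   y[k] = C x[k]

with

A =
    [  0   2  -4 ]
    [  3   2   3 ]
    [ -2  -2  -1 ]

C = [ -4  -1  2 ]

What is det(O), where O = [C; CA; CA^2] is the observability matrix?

CA = [[-7, -14, 11]]
CA^2 = [[-64, -64, -25]]
Observability matrix O = [C; CA; CA^2] = [[-4, -1, 2], [-7, -14, 11], [-64, -64, -25]]
Expanding along the first row, det(O) = (-4)·((-14)·(-25) - 11·(-64)) - (-1)·((-7)·(-25) - 11·(-64)) + 2·((-7)·(-64) - (-14)·(-64)) = (-4)·1054 - (-1)·879 + 2·(-448) = -4233
Since det(O) ≠ 0, rank(O) = 3 and the system is completely observable.

-4233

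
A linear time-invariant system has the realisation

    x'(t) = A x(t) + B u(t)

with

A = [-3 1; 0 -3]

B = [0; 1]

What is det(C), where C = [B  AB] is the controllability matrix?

AB = [[1], [-3]]
Controllability matrix C = [B  AB] = [[0, 1], [1, -3]]
det(C) = 0·(-3) - 1·1 = 0 - 1 = -1
Since det(C) ≠ 0, rank(C) = 2 and the system is completely controllable.

-1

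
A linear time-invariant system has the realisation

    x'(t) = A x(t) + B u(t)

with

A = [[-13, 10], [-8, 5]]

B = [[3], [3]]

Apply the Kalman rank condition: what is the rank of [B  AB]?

AB = [[-9], [-9]]
Controllability matrix C = [B  AB] = [[3, -9], [3, -9]]
Every column of C is a scalar multiple of column 1 = [3, 3] (multipliers 1, -3), so the columns span a one-dimensional space.
C ≠ 0, hence rank(C) = 1.
rank(C) = 1 < n = 2, so the pair (A, B) is not completely controllable.

1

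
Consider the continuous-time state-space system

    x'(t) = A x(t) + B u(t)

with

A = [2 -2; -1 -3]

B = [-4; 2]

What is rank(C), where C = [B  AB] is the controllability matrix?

2

AB = [[-12], [-2]]
Controllability matrix C = [B  AB] = [[-4, -12], [2, -2]]
det(C) = (-4)·(-2) - (-12)·2 = 8 - (-24) = 32 ≠ 0, so rank(C) = 2.
rank(C) = 2 = n, so the pair (A, B) is completely controllable.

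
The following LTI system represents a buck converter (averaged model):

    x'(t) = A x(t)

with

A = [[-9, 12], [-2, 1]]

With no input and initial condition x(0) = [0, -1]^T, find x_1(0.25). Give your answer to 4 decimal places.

det(sI - A) = s^2 - (tr A)s + det A, with tr A = (-9) + 1 = -8 and det A = (-9)·1 - 12·(-2) = -9 - (-24) = 15.
So p(s) = det(sI - A) = s^2 + 8s + 15.
Factor s^2 + 8s + 15: two numbers with sum -8 and product 15 are -3 and -5, so s^2 + 8s + 15 = (s + 3)(s + 5).
Hence p(s) = (s + 3) (s + 5), with roots -5, -3.
The eigenvalues -5, -3 are distinct and real, so A is diagonalisable and x(t) = e^{At} x(0) = V diag(e^{λ_i t}) V^{-1} x(0), where the columns of V are the eigenvectors.
λ = -5: A - (-5)I = [[-4, 12], [-2, 6]]. Row 1 gives (-4)·v1 + 12·v2 = 0, so take v_1 = [3, 1]^T.
λ = -3: A - (-3)I = [[-6, 12], [-2, 4]]. Row 1 gives (-6)·v1 + 12·v2 = 0, so take v_2 = [2, 1]^T.
V = [v_1 v_2] = [[3, 2], [1, 1]] has det V = 1, so V^{-1} = adj(V)/det V = [[1, -2], [-1, 3]].
Modal coordinates z(0) = V^{-1} x(0): 1·0 + (-2)·(-1) = 2; (-1)·0 + 3·(-1) = -3; so z(0) = [2, -3]^T.
x_1(t) = Σ_i (v_i)_1 · z_i(0) · e^{λ_i t} (row 1 of V times the modal terms).
x_1(0.25) = 3·2·e^{-5·0.25} + 2·(-3)·e^{-3·0.25} = 6·0.286505 + (-6)·0.472367 = -1.1152.

-1.1152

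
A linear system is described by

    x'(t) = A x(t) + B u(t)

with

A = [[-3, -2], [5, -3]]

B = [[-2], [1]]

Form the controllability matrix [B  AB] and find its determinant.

AB = [[4], [-13]]
Controllability matrix C = [B  AB] = [[-2, 4], [1, -13]]
det(C) = (-2)·(-13) - 4·1 = 26 - 4 = 22
Since det(C) ≠ 0, rank(C) = 2 and the system is completely controllable.

22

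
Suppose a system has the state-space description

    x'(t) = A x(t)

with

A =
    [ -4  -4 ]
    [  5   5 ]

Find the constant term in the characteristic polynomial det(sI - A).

0

For a 2×2 matrix, det(sI - A) = s^2 - (tr A)s + det A.
tr A = 1, det A = 0.
So p(s) = s^2 - s.
The constant term is 0.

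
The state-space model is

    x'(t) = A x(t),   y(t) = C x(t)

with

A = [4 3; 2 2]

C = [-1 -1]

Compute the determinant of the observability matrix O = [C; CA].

-1

CA = [[-6, -5]]
Observability matrix O = [C; CA] = [[-1, -1], [-6, -5]]
det(O) = (-1)·(-5) - (-1)·(-6) = 5 - 6 = -1
Since det(O) ≠ 0, rank(O) = 2 and the system is completely observable.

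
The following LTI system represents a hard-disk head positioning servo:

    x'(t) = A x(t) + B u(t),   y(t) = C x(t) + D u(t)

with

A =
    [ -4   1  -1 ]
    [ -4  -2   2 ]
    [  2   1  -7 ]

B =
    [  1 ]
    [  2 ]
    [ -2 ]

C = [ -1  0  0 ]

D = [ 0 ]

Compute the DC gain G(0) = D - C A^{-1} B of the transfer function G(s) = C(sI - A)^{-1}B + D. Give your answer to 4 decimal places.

G(0) = C(-A)^{-1}B + D = -C A^{-1} B + D.
det A = -72, so A^{-1} = (1/-72)·adj(A) = [[-1/6, -1/12, 0], [1/3, -5/12, -1/6], [0, -1/12, -1/6]]
A^{-1} B = [-1/3, -1/6, 1/6]^T
C A^{-1} B = 1/3
G(0) = D - C A^{-1} B = 0 - (1/3) = -1/3 ≈ -0.3333

-0.3333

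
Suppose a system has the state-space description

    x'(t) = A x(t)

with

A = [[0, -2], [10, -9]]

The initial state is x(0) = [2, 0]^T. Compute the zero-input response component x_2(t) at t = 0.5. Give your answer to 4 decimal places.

1.0650

det(sI - A) = s^2 - (tr A)s + det A, with tr A = 0 + (-9) = -9 and det A = 0·(-9) - (-2)·10 = 0 - (-20) = 20.
So p(s) = det(sI - A) = s^2 + 9s + 20.
Factor s^2 + 9s + 20: two numbers with sum -9 and product 20 are -4 and -5, so s^2 + 9s + 20 = (s + 4)(s + 5).
Hence p(s) = (s + 4) (s + 5), with roots -5, -4.
The eigenvalues -5, -4 are distinct and real, so A is diagonalisable and x(t) = e^{At} x(0) = V diag(e^{λ_i t}) V^{-1} x(0), where the columns of V are the eigenvectors.
λ = -5: A - (-5)I = [[5, -2], [10, -4]]. Row 1 gives 5·v1 + (-2)·v2 = 0, so take v_1 = [2, 5]^T.
λ = -4: A - (-4)I = [[4, -2], [10, -5]]. Row 1 gives 4·v1 + (-2)·v2 = 0, so take v_2 = [1, 2]^T.
V = [v_1 v_2] = [[2, 1], [5, 2]] has det V = -1, so V^{-1} = adj(V)/det V = [[-2, 1], [5, -2]].
Modal coordinates z(0) = V^{-1} x(0): (-2)·2 + 1·0 = -4; 5·2 + (-2)·0 = 10; so z(0) = [-4, 10]^T.
x_2(t) = Σ_i (v_i)_2 · z_i(0) · e^{λ_i t} (row 2 of V times the modal terms).
x_2(0.5) = 5·(-4)·e^{-5·0.5} + 2·10·e^{-4·0.5} = (-20)·0.082085 + 20·0.135335 = 1.0650.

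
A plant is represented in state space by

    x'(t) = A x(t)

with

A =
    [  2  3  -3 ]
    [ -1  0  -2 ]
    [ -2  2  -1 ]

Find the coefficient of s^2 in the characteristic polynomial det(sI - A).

-1

Expand det(sI - A) for the 3×3 matrix.
p(s) = s^3 - s^2 - s - 23.
(Check: constant term = det(-A) = (-1)^3 det A = -23; coefficient of s^2 = -tr A = -1.)
The coefficient of s^2 is -1.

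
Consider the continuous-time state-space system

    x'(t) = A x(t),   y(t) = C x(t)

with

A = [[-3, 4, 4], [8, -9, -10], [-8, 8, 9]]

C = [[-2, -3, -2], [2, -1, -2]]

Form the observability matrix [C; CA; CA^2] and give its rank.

2

CA = [[-2, 3, 4], [2, 1, 0]]
CA^2 = [[-2, -3, -2], [2, -1, -2]]
Observability matrix O = [C; CA; CA^2] = [[-2, -3, -2], [2, -1, -2], [-2, 3, 4], [2, 1, 0], [-2, -3, -2], [2, -1, -2]]
The columns c1, c2, c3 of O are linearly dependent: c1 - 2·c2 + 2·c3 = 0 (check each entry), so rank(O) ≤ 2.
The 2×2 minor from rows 1, 2, columns 1, 2 is (-2)·(-1) - (-3)·2 = 2 - (-6) = 8 ≠ 0, so rank(O) = 2.
rank(O) = 2 < n = 3, so the pair (A, C) is not completely observable.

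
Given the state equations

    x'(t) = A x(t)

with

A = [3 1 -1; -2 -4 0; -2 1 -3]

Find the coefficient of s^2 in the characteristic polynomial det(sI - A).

Expand det(sI - A) for the 3×3 matrix.
p(s) = s^3 + 4s^2 - 9s - 40.
(Check: constant term = det(-A) = (-1)^3 det A = -40; coefficient of s^2 = -tr A = 4.)
The coefficient of s^2 is 4.

4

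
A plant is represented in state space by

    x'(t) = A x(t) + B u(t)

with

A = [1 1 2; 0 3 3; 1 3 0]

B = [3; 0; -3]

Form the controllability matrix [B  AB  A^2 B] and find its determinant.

972

AB = [[-3], [-9], [3]]
A^2B = [[-6], [-18], [-30]]
Controllability matrix C = [B  AB  A^2B] = [[3, -3, -6], [0, -9, -18], [-3, 3, -30]]
Expanding along the first row, det(C) = 3·((-9)·(-30) - (-18)·3) - (-3)·(0·(-30) - (-18)·(-3)) + (-6)·(0·3 - (-9)·(-3)) = 3·324 - (-3)·(-54) + (-6)·(-27) = 972
Since det(C) ≠ 0, rank(C) = 3 and the system is completely controllable.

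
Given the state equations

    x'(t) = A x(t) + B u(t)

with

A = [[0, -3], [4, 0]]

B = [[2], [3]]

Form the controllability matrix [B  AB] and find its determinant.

AB = [[-9], [8]]
Controllability matrix C = [B  AB] = [[2, -9], [3, 8]]
det(C) = 2·8 - (-9)·3 = 16 - (-27) = 43
Since det(C) ≠ 0, rank(C) = 2 and the system is completely controllable.

43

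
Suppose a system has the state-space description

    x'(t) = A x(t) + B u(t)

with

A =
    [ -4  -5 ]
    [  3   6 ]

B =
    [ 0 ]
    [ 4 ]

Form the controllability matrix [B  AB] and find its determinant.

AB = [[-20], [24]]
Controllability matrix C = [B  AB] = [[0, -20], [4, 24]]
det(C) = 0·24 - (-20)·4 = 0 - (-80) = 80
Since det(C) ≠ 0, rank(C) = 2 and the system is completely controllable.

80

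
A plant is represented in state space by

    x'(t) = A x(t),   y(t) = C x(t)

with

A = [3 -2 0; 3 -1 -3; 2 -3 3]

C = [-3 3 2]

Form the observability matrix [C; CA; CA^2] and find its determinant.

5

CA = [[4, -3, -3]]
CA^2 = [[-3, 4, 0]]
Observability matrix O = [C; CA; CA^2] = [[-3, 3, 2], [4, -3, -3], [-3, 4, 0]]
Expanding along the first row, det(O) = (-3)·((-3)·0 - (-3)·4) - 3·(4·0 - (-3)·(-3)) + 2·(4·4 - (-3)·(-3)) = (-3)·12 - 3·(-9) + 2·7 = 5
Since det(O) ≠ 0, rank(O) = 3 and the system is completely observable.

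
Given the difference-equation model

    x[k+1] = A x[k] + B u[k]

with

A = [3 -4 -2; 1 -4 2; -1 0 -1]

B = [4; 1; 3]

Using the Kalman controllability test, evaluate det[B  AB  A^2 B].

AB = [[2], [6], [-7]]
A^2B = [[-4], [-36], [5]]
Controllability matrix C = [B  AB  A^2B] = [[4, 2, -4], [1, 6, -36], [3, -7, 5]]
Expanding along the first row, det(C) = 4·(6·5 - (-36)·(-7)) - 2·(1·5 - (-36)·3) + (-4)·(1·(-7) - 6·3) = 4·(-222) - 2·113 + (-4)·(-25) = -1014
Since det(C) ≠ 0, rank(C) = 3 and the system is completely controllable.

-1014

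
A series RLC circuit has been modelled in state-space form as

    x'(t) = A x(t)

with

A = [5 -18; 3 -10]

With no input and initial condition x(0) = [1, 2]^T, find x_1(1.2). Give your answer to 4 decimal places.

det(sI - A) = s^2 - (tr A)s + det A, with tr A = 5 + (-10) = -5 and det A = 5·(-10) - (-18)·3 = -50 - (-54) = 4.
So p(s) = det(sI - A) = s^2 + 5s + 4.
Factor s^2 + 5s + 4: two numbers with sum -5 and product 4 are -1 and -4, so s^2 + 5s + 4 = (s + 1)(s + 4).
Hence p(s) = (s + 1) (s + 4), with roots -4, -1.
The eigenvalues -4, -1 are distinct and real, so A is diagonalisable and x(t) = e^{At} x(0) = V diag(e^{λ_i t}) V^{-1} x(0), where the columns of V are the eigenvectors.
λ = -4: A - (-4)I = [[9, -18], [3, -6]]. Row 1 gives 9·v1 + (-18)·v2 = 0, so take v_1 = [2, 1]^T.
λ = -1: A - (-1)I = [[6, -18], [3, -9]]. Row 1 gives 6·v1 + (-18)·v2 = 0, so take v_2 = [-3, -1]^T.
V = [v_1 v_2] = [[2, -3], [1, -1]] has det V = 1, so V^{-1} = adj(V)/det V = [[-1, 3], [-1, 2]].
Modal coordinates z(0) = V^{-1} x(0): (-1)·1 + 3·2 = 5; (-1)·1 + 2·2 = 3; so z(0) = [5, 3]^T.
x_1(t) = Σ_i (v_i)_1 · z_i(0) · e^{λ_i t} (row 1 of V times the modal terms).
x_1(1.2) = 2·5·e^{-4·1.2} + (-3)·3·e^{-1·1.2} = 10·0.00822975 + (-9)·0.30119421 = -2.6285.

-2.6285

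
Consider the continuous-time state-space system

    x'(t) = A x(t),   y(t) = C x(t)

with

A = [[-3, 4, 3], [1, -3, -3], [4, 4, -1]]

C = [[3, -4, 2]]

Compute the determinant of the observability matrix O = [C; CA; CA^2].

-24420

CA = [[-5, 32, 19]]
CA^2 = [[123, -40, -130]]
Observability matrix O = [C; CA; CA^2] = [[3, -4, 2], [-5, 32, 19], [123, -40, -130]]
Expanding along the first row, det(O) = 3·(32·(-130) - 19·(-40)) - (-4)·((-5)·(-130) - 19·123) + 2·((-5)·(-40) - 32·123) = 3·(-3400) - (-4)·(-1687) + 2·(-3736) = -24420
Since det(O) ≠ 0, rank(O) = 3 and the system is completely observable.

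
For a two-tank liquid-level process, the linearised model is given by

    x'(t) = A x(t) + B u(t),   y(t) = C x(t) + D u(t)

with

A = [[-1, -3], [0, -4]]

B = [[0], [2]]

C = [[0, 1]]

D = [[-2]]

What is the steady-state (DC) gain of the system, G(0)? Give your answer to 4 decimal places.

-1.5000

G(0) = C(-A)^{-1}B + D = -C A^{-1} B + D.
det A = 4, so A^{-1} = (1/4)·adj(A) = [[-1, 3/4], [0, -1/4]]
A^{-1} B = [3/2, -1/2]^T
C A^{-1} B = -1/2
G(0) = D - C A^{-1} B = -2 - (-1/2) = -3/2 ≈ -1.5000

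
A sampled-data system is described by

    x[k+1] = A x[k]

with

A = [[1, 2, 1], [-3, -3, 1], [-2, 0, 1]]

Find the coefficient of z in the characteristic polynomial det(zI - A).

Expand det(zI - A) for the 3×3 matrix.
p(z) = z^3 + z^2 + 3z + 7.
(Check: constant term = det(-A) = (-1)^3 det A = 7; coefficient of z^2 = -tr A = 1.)
The coefficient of z is 3.

3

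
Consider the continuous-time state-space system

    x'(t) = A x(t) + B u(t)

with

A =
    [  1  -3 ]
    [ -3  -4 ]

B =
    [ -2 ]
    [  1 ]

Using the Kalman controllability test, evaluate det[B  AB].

1

AB = [[-5], [2]]
Controllability matrix C = [B  AB] = [[-2, -5], [1, 2]]
det(C) = (-2)·2 - (-5)·1 = -4 - (-5) = 1
Since det(C) ≠ 0, rank(C) = 2 and the system is completely controllable.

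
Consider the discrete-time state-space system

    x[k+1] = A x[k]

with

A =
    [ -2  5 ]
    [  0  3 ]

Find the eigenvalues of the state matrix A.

-2, 3

det(zI - A) = z^2 - (tr A)z + det A, with tr A = (-2) + 3 = 1 and det A = (-2)·3 - 5·0 = -6 - 0 = -6.
So p(z) = det(zI - A) = z^2 - z - 6.
Factor z^2 - z - 6: two numbers with sum 1 and product -6 are 3 and -2, so z^2 - z - 6 = (z - 3)(z + 2).
Hence p(z) = (z - 3) (z + 2), with roots -2, 3.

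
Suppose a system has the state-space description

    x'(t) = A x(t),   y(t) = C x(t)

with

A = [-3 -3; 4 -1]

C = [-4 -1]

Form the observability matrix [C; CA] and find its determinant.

CA = [[8, 13]]
Observability matrix O = [C; CA] = [[-4, -1], [8, 13]]
det(O) = (-4)·13 - (-1)·8 = -52 - (-8) = -44
Since det(O) ≠ 0, rank(O) = 2 and the system is completely observable.

-44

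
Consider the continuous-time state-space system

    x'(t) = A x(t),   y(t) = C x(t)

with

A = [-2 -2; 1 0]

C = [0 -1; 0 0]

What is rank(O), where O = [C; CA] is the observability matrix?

CA = [[-1, 0], [0, 0]]
Observability matrix O = [C; CA] = [[0, -1], [0, 0], [-1, 0], [0, 0]]
Take the 2×2 submatrix of O formed by rows 1, 3: [[0, -1], [-1, 0]]. Its determinant is 0·0 - (-1)·(-1) = 0 - 1 = -1 ≠ 0.
So rank(O) ≥ 2; since O has 2 columns, rank(O) = 2.
rank(O) = 2 = n, so the pair (A, C) is completely observable.

2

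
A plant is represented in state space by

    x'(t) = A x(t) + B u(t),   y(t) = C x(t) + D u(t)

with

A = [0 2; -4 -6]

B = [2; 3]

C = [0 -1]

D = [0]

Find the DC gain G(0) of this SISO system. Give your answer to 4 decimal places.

1.0000

G(0) = C(-A)^{-1}B + D = -C A^{-1} B + D.
det A = 8, so A^{-1} = (1/8)·adj(A) = [[-3/4, -1/4], [1/2, 0]]
A^{-1} B = [-9/4, 1]^T
C A^{-1} B = -1
G(0) = D - C A^{-1} B = 0 - (-1) = 1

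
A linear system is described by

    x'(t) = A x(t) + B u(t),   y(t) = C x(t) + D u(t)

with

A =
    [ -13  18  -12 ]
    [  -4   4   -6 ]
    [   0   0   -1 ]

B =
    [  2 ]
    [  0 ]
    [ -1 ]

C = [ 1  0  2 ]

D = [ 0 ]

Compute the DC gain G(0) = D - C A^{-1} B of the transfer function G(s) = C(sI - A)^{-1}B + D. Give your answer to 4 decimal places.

G(0) = C(-A)^{-1}B + D = -C A^{-1} B + D.
det A = -20, so A^{-1} = (1/-20)·adj(A) = [[1/5, -9/10, 3], [1/5, -13/20, 3/2], [0, 0, -1]]
A^{-1} B = [-13/5, -11/10, 1]^T
C A^{-1} B = -3/5
G(0) = D - C A^{-1} B = 0 - (-3/5) = 3/5 ≈ 0.6000

0.6000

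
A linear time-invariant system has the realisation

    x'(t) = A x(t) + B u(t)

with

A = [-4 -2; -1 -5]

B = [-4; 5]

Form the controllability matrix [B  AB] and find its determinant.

54

AB = [[6], [-21]]
Controllability matrix C = [B  AB] = [[-4, 6], [5, -21]]
det(C) = (-4)·(-21) - 6·5 = 84 - 30 = 54
Since det(C) ≠ 0, rank(C) = 2 and the system is completely controllable.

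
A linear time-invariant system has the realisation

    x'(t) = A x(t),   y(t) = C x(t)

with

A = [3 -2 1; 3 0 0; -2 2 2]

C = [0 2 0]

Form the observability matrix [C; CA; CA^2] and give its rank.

CA = [[6, 0, 0]]
CA^2 = [[18, -12, 6]]
Observability matrix O = [C; CA; CA^2] = [[0, 2, 0], [6, 0, 0], [18, -12, 6]]
det(O) = 0·(0·6 - 0·(-12)) - 2·(6·6 - 0·18) + 0·(6·(-12) - 0·18) = 0·0 - 2·36 + 0·(-72) = -72 ≠ 0, so rank(O) = 3.
rank(O) = 3 = n, so the pair (A, C) is completely observable.

3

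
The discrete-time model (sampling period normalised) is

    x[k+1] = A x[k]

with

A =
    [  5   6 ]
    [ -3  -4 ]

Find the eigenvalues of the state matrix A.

det(zI - A) = z^2 - (tr A)z + det A, with tr A = 5 + (-4) = 1 and det A = 5·(-4) - 6·(-3) = -20 - (-18) = -2.
So p(z) = det(zI - A) = z^2 - z - 2.
Factor z^2 - z - 2: two numbers with sum 1 and product -2 are 2 and -1, so z^2 - z - 2 = (z - 2)(z + 1).
Hence p(z) = (z - 2) (z + 1), with roots -1, 2.

-1, 2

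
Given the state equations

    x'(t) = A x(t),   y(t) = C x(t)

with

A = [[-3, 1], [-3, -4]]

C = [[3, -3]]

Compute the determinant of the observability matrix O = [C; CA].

45

CA = [[0, 15]]
Observability matrix O = [C; CA] = [[3, -3], [0, 15]]
det(O) = 3·15 - (-3)·0 = 45 - 0 = 45
Since det(O) ≠ 0, rank(O) = 2 and the system is completely observable.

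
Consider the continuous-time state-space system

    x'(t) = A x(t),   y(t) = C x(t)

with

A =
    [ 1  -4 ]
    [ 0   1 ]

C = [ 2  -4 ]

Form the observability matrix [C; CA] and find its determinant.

CA = [[2, -12]]
Observability matrix O = [C; CA] = [[2, -4], [2, -12]]
det(O) = 2·(-12) - (-4)·2 = -24 - (-8) = -16
Since det(O) ≠ 0, rank(O) = 2 and the system is completely observable.

-16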